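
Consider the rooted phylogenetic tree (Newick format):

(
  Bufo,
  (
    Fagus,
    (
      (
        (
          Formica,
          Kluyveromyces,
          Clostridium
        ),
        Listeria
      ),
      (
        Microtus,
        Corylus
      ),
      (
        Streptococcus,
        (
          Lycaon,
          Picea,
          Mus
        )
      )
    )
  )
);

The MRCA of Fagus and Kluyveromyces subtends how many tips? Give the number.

The MRCA of Fagus and Kluyveromyces is the node subtending (Fagus,(((Formica,Kluyveromyces,Clostridium),Listeria),(Microtus,Corylus),(Streptococcus,(Lycaon,Picea,Mus)))).
That clade contains 11 terminal taxa: Clostridium, Corylus, Fagus, Formica, Kluyveromyces, Listeria, Lycaon, Microtus, Mus, Picea, Streptococcus.

11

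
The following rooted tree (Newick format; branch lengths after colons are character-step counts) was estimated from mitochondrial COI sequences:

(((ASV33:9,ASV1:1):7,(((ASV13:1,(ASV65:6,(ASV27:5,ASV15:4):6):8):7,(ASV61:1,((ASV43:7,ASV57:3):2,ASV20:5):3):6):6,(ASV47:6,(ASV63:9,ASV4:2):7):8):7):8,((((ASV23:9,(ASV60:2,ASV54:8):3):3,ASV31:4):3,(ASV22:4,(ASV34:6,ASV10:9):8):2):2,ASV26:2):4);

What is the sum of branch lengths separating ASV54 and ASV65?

The path runs ASV54 → … → MRCA → … → ASV65; the MRCA is the root of the tree.
Branch lengths along that path: 8 + 3 + 3 + 3 + 2 + 4 + 8 + 7 + 6 + 7 + 8 + 6 = 65.

65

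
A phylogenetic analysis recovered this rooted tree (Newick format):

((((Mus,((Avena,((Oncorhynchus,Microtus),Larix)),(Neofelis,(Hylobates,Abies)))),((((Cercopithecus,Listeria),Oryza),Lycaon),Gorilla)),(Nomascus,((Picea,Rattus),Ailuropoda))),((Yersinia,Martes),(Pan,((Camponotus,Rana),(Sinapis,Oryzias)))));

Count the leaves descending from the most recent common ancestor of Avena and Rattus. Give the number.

17

The MRCA of Avena and Rattus is the node subtending (((Mus,((Avena,((Oncorhynchus,Microtus),Larix)),(Neofelis,(Hylobates,Abies)))),((((Cercopithecus,Listeria),Oryza),Lycaon),Gorilla)),(Nomascus,((Picea,Rattus),Ailuropoda))).
That clade contains 17 terminal taxa: Abies, Ailuropoda, Avena, Cercopithecus, Gorilla, Hylobates, Larix, Listeria, Lycaon, Microtus, Mus, Neofelis, Nomascus, Oncorhynchus, Oryza, Picea, Rattus.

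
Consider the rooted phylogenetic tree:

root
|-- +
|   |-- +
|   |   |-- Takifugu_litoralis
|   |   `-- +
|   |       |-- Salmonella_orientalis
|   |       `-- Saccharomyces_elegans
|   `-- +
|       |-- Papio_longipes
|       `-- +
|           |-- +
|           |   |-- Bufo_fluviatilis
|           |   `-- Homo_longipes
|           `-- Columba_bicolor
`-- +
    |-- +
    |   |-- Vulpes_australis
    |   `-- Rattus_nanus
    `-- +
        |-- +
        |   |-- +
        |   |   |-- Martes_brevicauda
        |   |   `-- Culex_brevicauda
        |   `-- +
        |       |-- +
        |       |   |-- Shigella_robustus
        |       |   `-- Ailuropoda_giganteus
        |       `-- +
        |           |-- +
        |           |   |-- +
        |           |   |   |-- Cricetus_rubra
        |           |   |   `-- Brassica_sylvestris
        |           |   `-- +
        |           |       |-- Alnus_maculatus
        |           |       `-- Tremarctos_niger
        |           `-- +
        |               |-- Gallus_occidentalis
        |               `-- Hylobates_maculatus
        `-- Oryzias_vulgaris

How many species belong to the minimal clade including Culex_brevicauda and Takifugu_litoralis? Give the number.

The MRCA of Culex_brevicauda and Takifugu_litoralis is the root, so the clade is the entire tree.
That clade contains 20 terminal taxa: Ailuropoda_giganteus, Alnus_maculatus, Brassica_sylvestris, Bufo_fluviatilis, Columba_bicolor, Cricetus_rubra, Culex_brevicauda, Gallus_occidentalis, Homo_longipes, Hylobates_maculatus, Martes_brevicauda, Oryzias_vulgaris, Papio_longipes, Rattus_nanus, Saccharomyces_elegans, Salmonella_orientalis, Shigella_robustus, Takifugu_litoralis, Tremarctos_niger, Vulpes_australis.

20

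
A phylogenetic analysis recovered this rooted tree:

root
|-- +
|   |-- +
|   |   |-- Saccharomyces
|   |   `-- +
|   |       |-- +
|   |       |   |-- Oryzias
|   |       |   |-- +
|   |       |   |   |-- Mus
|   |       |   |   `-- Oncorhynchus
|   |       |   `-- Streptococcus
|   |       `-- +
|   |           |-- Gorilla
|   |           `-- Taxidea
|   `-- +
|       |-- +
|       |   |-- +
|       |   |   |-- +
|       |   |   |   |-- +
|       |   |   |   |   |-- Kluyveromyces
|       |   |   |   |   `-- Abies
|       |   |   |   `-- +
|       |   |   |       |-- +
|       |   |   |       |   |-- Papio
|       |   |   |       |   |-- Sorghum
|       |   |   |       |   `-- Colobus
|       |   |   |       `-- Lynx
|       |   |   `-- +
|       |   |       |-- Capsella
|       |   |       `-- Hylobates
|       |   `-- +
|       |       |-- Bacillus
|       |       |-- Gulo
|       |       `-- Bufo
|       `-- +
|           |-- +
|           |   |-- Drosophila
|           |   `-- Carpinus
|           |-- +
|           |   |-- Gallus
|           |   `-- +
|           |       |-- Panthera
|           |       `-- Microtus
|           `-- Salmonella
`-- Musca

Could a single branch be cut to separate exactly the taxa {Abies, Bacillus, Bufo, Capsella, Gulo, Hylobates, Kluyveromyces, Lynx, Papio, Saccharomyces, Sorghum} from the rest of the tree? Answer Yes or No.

No

The MRCA of the listed taxa subtends ((Saccharomyces,((Oryzias,(Mus,Oncorhynchus),Streptococcus),(Gorilla,Taxidea))),(((((Kluyveromyces,Abies),((Papio,Sorghum,Colobus),Lynx)),(Capsella,Hylobates)),(Bacillus,Gulo,Bufo)),((Drosophila,Carpinus),(Gallus,(Panthera,Microtus)),Salmonella))).
That clade also contains Carpinus, Colobus, Drosophila, Gallus, Gorilla, Microtus, Mus, Oncorhynchus, Oryzias, Panthera, Salmonella, Streptococcus, Taxidea, which are not in the proposed group, so the group is not monophyletic.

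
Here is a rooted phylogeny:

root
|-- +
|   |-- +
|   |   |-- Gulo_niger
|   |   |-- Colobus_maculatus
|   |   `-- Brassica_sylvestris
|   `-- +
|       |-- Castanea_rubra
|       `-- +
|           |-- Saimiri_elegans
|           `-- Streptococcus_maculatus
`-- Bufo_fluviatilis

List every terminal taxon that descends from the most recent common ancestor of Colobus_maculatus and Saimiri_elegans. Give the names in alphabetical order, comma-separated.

Tracing Colobus_maculatus: it sits inside (Gulo_niger,Colobus_maculatus,Brassica_sylvestris).
Tracing Saimiri_elegans: it sits inside (Saimiri_elegans,Streptococcus_maculatus).
The smallest clade enclosing both is ((Gulo_niger,Colobus_maculatus,Brassica_sylvestris),(Castanea_rubra,(Saimiri_elegans,Streptococcus_maculatus))); the answer is its 6 terminal taxa in alphabetical order.

Brassica_sylvestris, Castanea_rubra, Colobus_maculatus, Gulo_niger, Saimiri_elegans, Streptococcus_maculatus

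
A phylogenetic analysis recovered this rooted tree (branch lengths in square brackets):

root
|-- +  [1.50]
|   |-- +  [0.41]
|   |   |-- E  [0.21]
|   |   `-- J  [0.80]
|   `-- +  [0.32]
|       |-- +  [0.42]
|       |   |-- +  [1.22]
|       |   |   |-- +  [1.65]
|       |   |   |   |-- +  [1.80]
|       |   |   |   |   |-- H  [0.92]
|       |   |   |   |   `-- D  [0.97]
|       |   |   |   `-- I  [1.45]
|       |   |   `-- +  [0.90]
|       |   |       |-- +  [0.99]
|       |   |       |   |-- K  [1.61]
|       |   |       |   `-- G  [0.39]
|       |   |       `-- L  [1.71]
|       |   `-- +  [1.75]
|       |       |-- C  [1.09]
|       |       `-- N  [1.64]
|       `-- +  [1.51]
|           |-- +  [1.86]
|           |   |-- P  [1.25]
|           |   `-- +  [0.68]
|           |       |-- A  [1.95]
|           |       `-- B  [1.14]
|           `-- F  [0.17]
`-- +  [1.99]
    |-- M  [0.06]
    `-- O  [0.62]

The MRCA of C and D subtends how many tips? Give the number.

8

The MRCA of C and D is the node subtending ((((H,D),I),((K,G),L)),(C,N)).
That clade contains 8 terminal taxa: C, D, G, H, I, K, L, N.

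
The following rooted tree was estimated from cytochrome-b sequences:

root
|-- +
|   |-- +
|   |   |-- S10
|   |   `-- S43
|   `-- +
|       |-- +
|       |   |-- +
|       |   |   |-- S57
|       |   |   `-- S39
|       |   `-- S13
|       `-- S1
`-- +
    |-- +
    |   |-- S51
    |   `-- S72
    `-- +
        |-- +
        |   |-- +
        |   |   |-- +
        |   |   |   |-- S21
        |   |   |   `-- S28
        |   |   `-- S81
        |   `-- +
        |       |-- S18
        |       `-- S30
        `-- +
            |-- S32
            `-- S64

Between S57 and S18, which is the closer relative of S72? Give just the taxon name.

The MRCA of S72 and S18 subtends ((S51,S72),((((S21,S28),S81),(S18,S30)),(S32,S64))) (9 taxa).
The MRCA of S72 and S57 is the root, subtending the entire tree (15 taxa).
The first is nested inside the second, so S72 shares a more recent common ancestor with S18.

S18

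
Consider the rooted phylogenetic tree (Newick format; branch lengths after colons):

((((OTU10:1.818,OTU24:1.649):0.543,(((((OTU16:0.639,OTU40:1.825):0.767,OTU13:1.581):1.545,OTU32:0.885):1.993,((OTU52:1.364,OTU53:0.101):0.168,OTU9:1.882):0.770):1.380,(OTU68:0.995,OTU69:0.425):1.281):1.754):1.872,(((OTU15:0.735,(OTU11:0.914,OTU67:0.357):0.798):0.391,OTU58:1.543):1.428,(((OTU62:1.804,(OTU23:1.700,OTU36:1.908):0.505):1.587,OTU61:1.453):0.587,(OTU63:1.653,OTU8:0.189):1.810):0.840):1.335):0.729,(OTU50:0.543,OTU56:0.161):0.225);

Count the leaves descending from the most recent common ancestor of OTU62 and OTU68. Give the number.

21

The MRCA of OTU62 and OTU68 is the node subtending (((OTU10,OTU24),(((((OTU16,OTU40),OTU13),OTU32),((OTU52,OTU53),OTU9)),(OTU68,OTU69))),(((OTU15,(OTU11,OTU67)),OTU58),(((OTU62,(OTU23,OTU36)),OTU61),(OTU63,OTU8)))).
That clade contains 21 terminal taxa: OTU10, OTU11, OTU13, OTU15, OTU16, OTU23, OTU24, OTU32, OTU36, OTU40, OTU52, OTU53, OTU58, OTU61, OTU62, OTU63, OTU67, OTU68, OTU69, OTU8, OTU9.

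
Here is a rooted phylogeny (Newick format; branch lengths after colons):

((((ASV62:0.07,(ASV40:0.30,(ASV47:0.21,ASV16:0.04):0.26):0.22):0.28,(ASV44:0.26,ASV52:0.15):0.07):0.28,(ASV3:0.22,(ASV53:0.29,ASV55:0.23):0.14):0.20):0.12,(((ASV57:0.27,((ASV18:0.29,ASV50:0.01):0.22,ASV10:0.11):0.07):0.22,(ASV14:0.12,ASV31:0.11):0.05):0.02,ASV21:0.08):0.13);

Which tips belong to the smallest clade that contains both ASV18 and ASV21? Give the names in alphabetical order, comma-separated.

Tracing ASV18: it sits inside (ASV18,ASV50).
Tracing ASV21: it sits inside (((ASV57,((ASV18,ASV50),ASV10)),(ASV14,ASV31)),ASV21).
The smallest clade enclosing both is (((ASV57,((ASV18,ASV50),ASV10)),(ASV14,ASV31)),ASV21); the answer is its 7 terminal taxa in alphabetical order.

ASV10, ASV14, ASV18, ASV21, ASV31, ASV50, ASV57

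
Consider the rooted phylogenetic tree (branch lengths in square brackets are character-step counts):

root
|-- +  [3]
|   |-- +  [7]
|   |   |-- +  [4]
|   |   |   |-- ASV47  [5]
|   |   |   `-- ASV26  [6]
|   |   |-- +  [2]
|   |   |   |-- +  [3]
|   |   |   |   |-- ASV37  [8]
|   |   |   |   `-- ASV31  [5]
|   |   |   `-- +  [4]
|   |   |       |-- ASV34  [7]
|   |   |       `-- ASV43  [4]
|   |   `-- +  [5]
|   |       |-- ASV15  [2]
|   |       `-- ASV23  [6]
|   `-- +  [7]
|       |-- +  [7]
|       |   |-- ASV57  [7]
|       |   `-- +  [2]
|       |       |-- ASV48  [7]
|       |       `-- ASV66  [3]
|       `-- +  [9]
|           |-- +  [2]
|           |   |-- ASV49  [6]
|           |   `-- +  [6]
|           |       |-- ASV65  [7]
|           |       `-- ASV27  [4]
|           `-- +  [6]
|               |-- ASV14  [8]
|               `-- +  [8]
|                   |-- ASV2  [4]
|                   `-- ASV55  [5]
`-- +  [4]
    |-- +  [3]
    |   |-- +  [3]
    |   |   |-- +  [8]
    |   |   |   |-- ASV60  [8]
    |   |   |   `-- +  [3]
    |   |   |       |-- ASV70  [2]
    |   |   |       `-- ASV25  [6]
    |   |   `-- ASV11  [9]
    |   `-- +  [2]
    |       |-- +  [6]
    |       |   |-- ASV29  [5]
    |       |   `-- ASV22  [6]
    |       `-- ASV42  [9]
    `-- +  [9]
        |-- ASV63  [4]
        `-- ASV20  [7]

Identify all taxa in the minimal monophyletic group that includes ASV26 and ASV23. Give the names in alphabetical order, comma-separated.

ASV15, ASV23, ASV26, ASV31, ASV34, ASV37, ASV43, ASV47

Tracing ASV26: it sits inside (ASV47,ASV26).
Tracing ASV23: it sits inside (ASV15,ASV23).
The smallest clade enclosing both is ((ASV47,ASV26),((ASV37,ASV31),(ASV34,ASV43)),(ASV15,ASV23)); the answer is its 8 terminal taxa in alphabetical order.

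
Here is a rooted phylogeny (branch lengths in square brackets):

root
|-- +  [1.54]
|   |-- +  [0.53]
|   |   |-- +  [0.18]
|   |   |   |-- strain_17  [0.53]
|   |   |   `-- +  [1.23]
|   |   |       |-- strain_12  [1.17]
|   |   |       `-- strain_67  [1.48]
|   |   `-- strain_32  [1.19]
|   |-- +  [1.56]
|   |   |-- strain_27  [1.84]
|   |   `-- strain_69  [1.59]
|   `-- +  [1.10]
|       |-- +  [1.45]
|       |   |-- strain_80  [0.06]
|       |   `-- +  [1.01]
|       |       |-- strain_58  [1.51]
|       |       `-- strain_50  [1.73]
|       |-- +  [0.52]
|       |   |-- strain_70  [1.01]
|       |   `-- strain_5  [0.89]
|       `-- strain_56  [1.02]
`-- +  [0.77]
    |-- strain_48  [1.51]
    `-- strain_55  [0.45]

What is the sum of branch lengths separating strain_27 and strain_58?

The path runs strain_27 → … → MRCA → … → strain_58; the MRCA is the node subtending (((strain_17,(strain_12,strain_67)),strain_32),(strain_27,strain_69),((strain_80,(strain_58,strain_50)),(strain_70,strain_5),strain_56)).
Branch lengths along that path: 1.84 + 1.56 + 1.10 + 1.45 + 1.01 + 1.51 = 8.47.

8.47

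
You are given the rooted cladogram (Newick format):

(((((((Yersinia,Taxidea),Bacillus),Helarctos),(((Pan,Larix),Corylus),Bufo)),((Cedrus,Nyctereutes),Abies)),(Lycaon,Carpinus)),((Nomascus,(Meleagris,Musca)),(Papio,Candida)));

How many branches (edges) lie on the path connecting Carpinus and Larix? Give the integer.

8

The MRCA of Carpinus and Larix is the node subtending ((((((Yersinia,Taxidea),Bacillus),Helarctos),(((Pan,Larix),Corylus),Bufo)),((Cedrus,Nyctereutes),Abies)),(Lycaon,Carpinus)).
From Carpinus up to that node: 2 branches. From Larix up to the same node: 6 branches. Total: 2 + 6 = 8.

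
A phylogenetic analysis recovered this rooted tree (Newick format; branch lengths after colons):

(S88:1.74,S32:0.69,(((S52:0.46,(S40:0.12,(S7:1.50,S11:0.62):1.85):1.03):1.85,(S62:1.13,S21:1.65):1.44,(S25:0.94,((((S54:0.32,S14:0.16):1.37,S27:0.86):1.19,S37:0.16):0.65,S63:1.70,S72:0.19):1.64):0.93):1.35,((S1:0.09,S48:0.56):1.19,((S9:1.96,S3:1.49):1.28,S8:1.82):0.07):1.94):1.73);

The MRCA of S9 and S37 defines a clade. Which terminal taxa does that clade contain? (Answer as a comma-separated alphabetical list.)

S1, S11, S14, S21, S25, S27, S3, S37, S40, S48, S52, S54, S62, S63, S7, S72, S8, S9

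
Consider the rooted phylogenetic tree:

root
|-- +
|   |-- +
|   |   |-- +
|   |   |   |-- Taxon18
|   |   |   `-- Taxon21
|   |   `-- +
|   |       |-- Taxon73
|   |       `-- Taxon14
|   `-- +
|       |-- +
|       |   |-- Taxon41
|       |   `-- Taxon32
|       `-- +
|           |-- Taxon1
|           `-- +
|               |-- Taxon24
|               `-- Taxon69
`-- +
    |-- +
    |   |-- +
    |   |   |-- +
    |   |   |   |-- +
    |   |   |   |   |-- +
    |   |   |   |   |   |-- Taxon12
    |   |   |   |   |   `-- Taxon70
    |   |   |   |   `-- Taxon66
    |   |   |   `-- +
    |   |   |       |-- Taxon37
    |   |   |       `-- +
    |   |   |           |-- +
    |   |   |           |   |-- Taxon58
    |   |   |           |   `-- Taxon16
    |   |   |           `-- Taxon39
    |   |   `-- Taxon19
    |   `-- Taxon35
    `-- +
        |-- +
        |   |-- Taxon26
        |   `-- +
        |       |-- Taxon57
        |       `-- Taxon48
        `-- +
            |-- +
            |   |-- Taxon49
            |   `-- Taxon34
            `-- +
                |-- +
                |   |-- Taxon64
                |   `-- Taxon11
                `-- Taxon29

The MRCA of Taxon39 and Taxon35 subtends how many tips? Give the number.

The MRCA of Taxon39 and Taxon35 is the node subtending (((((Taxon12,Taxon70),Taxon66),(Taxon37,((Taxon58,Taxon16),Taxon39))),Taxon19),Taxon35).
That clade contains 9 terminal taxa: Taxon12, Taxon16, Taxon19, Taxon35, Taxon37, Taxon39, Taxon58, Taxon66, Taxon70.

9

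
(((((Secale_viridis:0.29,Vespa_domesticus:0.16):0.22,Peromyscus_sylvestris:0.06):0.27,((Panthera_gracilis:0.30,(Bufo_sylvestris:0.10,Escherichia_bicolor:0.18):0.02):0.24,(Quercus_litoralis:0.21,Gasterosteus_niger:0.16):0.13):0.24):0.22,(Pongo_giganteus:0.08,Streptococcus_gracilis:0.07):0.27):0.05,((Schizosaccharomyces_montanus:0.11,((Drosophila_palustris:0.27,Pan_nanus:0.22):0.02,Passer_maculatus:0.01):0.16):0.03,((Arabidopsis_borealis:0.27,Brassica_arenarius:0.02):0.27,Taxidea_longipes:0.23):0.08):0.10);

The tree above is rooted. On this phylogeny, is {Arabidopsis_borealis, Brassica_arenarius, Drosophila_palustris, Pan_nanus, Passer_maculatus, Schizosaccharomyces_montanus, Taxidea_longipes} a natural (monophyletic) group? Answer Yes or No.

Yes

The most recent common ancestor of these taxa subtends ((Schizosaccharomyces_montanus,((Drosophila_palustris,Pan_nanus),Passer_maculatus)),((Arabidopsis_borealis,Brassica_arenarius),Taxidea_longipes)).
That clade has exactly 7 tips — every listed taxon and nothing else — so the group is monophyletic.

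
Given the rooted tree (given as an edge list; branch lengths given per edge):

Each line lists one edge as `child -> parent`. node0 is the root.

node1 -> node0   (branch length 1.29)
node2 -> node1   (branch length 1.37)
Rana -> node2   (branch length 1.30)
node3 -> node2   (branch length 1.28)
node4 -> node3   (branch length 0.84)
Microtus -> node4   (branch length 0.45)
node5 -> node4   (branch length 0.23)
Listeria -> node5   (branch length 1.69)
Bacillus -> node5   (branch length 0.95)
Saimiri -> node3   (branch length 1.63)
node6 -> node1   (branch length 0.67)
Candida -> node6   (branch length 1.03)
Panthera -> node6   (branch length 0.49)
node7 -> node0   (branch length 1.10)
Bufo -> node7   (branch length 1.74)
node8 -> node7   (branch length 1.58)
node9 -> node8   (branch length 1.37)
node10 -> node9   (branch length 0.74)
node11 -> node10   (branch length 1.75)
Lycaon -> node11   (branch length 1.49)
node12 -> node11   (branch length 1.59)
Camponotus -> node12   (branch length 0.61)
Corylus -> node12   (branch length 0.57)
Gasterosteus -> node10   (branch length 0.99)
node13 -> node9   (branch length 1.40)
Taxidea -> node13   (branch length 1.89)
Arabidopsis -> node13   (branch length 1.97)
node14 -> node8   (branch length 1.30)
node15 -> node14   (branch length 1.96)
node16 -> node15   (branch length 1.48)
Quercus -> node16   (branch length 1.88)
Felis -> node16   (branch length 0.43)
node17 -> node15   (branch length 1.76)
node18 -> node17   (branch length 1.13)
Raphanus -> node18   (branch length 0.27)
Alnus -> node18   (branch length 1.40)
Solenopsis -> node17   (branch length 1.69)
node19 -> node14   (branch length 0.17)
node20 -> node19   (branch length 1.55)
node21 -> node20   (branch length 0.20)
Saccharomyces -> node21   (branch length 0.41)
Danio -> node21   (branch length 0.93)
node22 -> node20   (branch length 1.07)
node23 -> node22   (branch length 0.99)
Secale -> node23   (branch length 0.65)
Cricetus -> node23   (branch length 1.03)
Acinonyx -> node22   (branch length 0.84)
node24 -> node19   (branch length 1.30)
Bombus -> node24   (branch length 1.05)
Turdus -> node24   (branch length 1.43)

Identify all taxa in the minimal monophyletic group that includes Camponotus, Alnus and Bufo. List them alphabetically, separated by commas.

Tracing Camponotus: it sits inside (Camponotus,Corylus).
Tracing Alnus: it sits inside (Raphanus,Alnus).
Tracing Bufo: it sits inside (Bufo,((((Lycaon,(Camponotus,Corylus)),Gasterosteus),(Taxidea,Arabidopsis)),(((Quercus,Felis),((Raphanus,Alnus),Solenopsis)),(((Saccharomyces,Danio),((Secale,Cricetus),Acinonyx)),(Bombus,Turdus))))).
The smallest clade enclosing all 3 is (Bufo,((((Lycaon,(Camponotus,Corylus)),Gasterosteus),(Taxidea,Arabidopsis)),(((Quercus,Felis),((Raphanus,Alnus),Solenopsis)),(((Saccharomyces,Danio),((Secale,Cricetus),Acinonyx)),(Bombus,Turdus))))); the answer is its 19 terminal taxa in alphabetical order.

Acinonyx, Alnus, Arabidopsis, Bombus, Bufo, Camponotus, Corylus, Cricetus, Danio, Felis, Gasterosteus, Lycaon, Quercus, Raphanus, Saccharomyces, Secale, Solenopsis, Taxidea, Turdus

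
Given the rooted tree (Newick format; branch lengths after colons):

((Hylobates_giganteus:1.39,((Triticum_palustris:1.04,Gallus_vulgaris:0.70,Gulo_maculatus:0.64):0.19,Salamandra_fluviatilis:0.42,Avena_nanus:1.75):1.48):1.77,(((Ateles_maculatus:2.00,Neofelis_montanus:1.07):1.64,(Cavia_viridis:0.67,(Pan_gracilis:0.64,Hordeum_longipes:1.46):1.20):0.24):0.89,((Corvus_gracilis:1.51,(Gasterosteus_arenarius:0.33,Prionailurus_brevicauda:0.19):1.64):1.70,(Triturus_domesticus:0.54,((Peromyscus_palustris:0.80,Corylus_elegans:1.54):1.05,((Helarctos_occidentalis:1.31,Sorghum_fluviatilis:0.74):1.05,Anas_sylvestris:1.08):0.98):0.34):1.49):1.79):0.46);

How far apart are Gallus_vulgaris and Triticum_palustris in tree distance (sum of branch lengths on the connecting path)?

1.74

The path runs Gallus_vulgaris → … → MRCA → … → Triticum_palustris; the MRCA is the node subtending (Triticum_palustris,Gallus_vulgaris,Gulo_maculatus).
Branch lengths along that path: 0.70 + 1.04 = 1.74.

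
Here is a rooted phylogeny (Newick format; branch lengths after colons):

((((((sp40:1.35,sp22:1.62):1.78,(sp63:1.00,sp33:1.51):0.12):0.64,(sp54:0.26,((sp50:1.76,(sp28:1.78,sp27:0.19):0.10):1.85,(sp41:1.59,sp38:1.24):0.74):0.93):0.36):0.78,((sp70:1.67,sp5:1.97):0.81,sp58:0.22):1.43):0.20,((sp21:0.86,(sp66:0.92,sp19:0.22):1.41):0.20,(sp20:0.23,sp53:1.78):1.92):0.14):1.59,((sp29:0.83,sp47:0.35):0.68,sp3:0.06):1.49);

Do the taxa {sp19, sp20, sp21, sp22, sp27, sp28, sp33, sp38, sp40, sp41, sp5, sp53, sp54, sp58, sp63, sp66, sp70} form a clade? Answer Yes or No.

The MRCA of the listed taxa subtends (((((sp40,sp22),(sp63,sp33)),(sp54,((sp50,(sp28,sp27)),(sp41,sp38)))),((sp70,sp5),sp58)),((sp21,(sp66,sp19)),(sp20,sp53))).
That clade also contains sp50, which is not in the proposed group, so the group is not monophyletic.

No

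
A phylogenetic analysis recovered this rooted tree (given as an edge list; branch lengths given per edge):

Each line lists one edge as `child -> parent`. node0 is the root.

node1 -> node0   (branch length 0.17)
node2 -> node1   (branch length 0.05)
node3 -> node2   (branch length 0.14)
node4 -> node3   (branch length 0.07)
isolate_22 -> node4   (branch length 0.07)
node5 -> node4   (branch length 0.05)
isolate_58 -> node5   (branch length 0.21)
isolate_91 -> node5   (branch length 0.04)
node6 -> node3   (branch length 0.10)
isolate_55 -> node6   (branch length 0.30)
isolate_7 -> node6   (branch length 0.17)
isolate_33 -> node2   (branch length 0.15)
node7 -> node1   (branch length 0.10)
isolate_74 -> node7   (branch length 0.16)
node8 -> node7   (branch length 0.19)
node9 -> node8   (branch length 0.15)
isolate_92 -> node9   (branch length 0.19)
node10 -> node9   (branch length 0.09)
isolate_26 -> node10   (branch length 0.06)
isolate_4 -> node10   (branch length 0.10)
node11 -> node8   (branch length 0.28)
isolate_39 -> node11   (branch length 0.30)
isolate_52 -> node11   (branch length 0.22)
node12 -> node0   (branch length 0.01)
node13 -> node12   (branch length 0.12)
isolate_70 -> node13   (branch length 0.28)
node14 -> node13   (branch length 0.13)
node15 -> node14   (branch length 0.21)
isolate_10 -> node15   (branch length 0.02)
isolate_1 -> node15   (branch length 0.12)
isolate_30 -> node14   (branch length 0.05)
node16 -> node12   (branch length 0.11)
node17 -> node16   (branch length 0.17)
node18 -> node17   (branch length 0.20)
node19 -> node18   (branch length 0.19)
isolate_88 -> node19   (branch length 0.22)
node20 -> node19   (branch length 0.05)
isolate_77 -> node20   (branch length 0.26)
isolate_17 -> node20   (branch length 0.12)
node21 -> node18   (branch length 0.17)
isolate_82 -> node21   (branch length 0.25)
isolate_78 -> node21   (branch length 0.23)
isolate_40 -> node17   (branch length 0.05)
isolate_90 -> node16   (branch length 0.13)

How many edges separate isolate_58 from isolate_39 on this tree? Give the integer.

The MRCA of isolate_58 and isolate_39 is the node subtending ((((isolate_22,(isolate_58,isolate_91)),(isolate_55,isolate_7)),isolate_33),(isolate_74,((isolate_92,(isolate_26,isolate_4)),(isolate_39,isolate_52)))).
From isolate_58 up to that node: 5 branches. From isolate_39 up to the same node: 4 branches. Total: 5 + 4 = 9.

9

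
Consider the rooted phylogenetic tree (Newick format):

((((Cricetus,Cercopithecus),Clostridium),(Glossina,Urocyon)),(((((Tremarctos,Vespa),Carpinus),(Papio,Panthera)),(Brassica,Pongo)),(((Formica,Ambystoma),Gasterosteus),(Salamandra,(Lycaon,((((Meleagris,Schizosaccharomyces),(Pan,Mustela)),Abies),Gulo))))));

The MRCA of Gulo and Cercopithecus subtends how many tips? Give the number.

23

The MRCA of Gulo and Cercopithecus is the root, so the clade is the entire tree.
That clade contains 23 terminal taxa: Abies, Ambystoma, Brassica, Carpinus, Cercopithecus, Clostridium, Cricetus, Formica, Gasterosteus, Glossina, Gulo, Lycaon, Meleagris, Mustela, Pan, Panthera, Papio, Pongo, Salamandra, Schizosaccharomyces, Tremarctos, Urocyon, Vespa.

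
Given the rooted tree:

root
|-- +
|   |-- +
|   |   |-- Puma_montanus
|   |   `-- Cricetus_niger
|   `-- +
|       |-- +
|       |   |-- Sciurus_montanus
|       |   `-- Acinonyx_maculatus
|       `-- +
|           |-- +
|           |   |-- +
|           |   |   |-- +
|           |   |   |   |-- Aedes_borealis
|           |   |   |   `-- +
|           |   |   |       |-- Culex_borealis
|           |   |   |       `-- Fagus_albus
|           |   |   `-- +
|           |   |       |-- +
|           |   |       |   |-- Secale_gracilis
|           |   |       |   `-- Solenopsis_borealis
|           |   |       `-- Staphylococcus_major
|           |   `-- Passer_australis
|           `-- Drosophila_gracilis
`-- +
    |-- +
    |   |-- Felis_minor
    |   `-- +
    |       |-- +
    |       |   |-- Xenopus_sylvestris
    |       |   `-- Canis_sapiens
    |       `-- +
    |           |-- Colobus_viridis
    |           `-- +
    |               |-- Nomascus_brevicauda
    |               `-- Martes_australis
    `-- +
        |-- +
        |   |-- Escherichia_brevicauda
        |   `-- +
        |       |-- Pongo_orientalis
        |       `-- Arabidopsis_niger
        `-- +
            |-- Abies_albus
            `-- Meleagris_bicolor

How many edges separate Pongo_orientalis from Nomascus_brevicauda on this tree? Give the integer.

The MRCA of Pongo_orientalis and Nomascus_brevicauda is the node subtending ((Felis_minor,((Xenopus_sylvestris,Canis_sapiens),(Colobus_viridis,(Nomascus_brevicauda,Martes_australis)))),((Escherichia_brevicauda,(Pongo_orientalis,Arabidopsis_niger)),(Abies_albus,Meleagris_bicolor))).
From Pongo_orientalis up to that node: 4 branches. From Nomascus_brevicauda up to the same node: 5 branches. Total: 4 + 5 = 9.

9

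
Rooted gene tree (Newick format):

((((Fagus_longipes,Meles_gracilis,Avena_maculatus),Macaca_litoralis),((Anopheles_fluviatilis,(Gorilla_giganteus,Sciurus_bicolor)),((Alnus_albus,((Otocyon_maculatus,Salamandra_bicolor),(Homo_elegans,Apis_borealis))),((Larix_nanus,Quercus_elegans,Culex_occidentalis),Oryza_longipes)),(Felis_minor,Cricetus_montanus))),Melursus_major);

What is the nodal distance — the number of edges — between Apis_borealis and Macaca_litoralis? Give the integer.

8

The MRCA of Apis_borealis and Macaca_litoralis is the node subtending (((Fagus_longipes,Meles_gracilis,Avena_maculatus),Macaca_litoralis),((Anopheles_fluviatilis,(Gorilla_giganteus,Sciurus_bicolor)),((Alnus_albus,((Otocyon_maculatus,Salamandra_bicolor),(Homo_elegans,Apis_borealis))),((Larix_nanus,Quercus_elegans,Culex_occidentalis),Oryza_longipes)),(Felis_minor,Cricetus_montanus))).
From Apis_borealis up to that node: 6 branches. From Macaca_litoralis up to the same node: 2 branches. Total: 6 + 2 = 8.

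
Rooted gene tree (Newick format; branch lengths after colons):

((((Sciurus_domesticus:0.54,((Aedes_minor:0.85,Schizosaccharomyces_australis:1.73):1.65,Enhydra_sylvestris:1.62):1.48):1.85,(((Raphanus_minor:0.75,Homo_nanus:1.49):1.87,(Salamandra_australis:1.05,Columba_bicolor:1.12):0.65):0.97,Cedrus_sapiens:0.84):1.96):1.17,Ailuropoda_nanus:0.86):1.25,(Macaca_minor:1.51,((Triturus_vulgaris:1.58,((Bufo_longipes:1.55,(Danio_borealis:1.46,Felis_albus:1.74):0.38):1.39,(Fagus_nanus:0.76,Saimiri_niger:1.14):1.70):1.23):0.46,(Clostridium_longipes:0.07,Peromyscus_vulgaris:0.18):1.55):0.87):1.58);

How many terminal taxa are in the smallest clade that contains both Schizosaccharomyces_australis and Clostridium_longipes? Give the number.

The MRCA of Schizosaccharomyces_australis and Clostridium_longipes is the root, so the clade is the entire tree.
That clade contains 19 terminal taxa: Aedes_minor, Ailuropoda_nanus, Bufo_longipes, Cedrus_sapiens, Clostridium_longipes, Columba_bicolor, Danio_borealis, Enhydra_sylvestris, Fagus_nanus, Felis_albus, Homo_nanus, Macaca_minor, Peromyscus_vulgaris, Raphanus_minor, Saimiri_niger, Salamandra_australis, Schizosaccharomyces_australis, Sciurus_domesticus, Triturus_vulgaris.

19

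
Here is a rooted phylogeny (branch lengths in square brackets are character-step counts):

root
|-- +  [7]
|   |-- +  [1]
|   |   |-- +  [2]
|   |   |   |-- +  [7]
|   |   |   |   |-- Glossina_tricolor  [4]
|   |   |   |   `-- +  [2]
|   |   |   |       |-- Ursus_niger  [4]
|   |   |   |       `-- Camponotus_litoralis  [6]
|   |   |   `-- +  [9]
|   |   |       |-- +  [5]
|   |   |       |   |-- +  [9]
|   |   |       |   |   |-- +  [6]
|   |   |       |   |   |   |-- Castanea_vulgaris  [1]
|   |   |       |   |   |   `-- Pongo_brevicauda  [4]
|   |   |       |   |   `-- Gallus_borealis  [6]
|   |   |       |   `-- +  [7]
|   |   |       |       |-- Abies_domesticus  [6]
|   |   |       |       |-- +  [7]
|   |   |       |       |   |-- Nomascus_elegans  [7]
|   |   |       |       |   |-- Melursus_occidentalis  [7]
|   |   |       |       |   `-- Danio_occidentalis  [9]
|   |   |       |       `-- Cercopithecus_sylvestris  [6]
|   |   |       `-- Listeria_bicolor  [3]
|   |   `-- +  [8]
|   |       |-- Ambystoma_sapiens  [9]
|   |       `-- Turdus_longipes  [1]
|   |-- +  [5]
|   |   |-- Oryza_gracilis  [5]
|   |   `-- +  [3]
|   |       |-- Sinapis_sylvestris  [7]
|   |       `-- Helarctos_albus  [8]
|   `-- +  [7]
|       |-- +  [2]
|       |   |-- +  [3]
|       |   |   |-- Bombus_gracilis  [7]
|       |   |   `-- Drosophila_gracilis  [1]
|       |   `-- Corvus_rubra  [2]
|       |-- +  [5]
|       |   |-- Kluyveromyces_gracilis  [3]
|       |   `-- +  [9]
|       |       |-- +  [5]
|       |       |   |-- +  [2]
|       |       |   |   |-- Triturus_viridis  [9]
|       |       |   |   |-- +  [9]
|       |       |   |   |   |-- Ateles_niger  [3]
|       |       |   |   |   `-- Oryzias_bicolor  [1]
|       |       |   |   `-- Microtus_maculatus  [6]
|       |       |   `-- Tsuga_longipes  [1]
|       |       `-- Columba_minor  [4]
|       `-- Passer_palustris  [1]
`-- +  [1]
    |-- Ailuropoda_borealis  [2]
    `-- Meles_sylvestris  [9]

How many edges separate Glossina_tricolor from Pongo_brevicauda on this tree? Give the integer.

7

The MRCA of Glossina_tricolor and Pongo_brevicauda is the node subtending ((Glossina_tricolor,(Ursus_niger,Camponotus_litoralis)),((((Castanea_vulgaris,Pongo_brevicauda),Gallus_borealis),(Abies_domesticus,(Nomascus_elegans,Melursus_occidentalis,Danio_occidentalis),Cercopithecus_sylvestris)),Listeria_bicolor)).
From Glossina_tricolor up to that node: 2 branches. From Pongo_brevicauda up to the same node: 5 branches. Total: 2 + 5 = 7.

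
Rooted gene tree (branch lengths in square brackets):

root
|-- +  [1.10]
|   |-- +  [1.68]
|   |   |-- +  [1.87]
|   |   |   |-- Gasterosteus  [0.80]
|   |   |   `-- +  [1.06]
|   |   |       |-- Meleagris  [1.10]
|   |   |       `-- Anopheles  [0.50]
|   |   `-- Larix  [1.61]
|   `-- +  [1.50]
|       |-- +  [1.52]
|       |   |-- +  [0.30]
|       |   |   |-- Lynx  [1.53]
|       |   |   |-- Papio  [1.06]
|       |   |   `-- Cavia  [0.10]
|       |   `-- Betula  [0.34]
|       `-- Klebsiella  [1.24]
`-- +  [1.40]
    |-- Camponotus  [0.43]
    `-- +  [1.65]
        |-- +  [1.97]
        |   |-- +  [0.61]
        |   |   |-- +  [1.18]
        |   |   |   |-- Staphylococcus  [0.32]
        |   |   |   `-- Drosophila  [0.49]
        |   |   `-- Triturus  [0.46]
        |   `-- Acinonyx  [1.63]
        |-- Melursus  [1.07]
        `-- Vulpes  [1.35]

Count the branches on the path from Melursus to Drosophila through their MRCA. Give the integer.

5

The MRCA of Melursus and Drosophila is the node subtending ((((Staphylococcus,Drosophila),Triturus),Acinonyx),Melursus,Vulpes).
From Melursus up to that node: 1 branch. From Drosophila up to the same node: 4 branches. Total: 1 + 4 = 5.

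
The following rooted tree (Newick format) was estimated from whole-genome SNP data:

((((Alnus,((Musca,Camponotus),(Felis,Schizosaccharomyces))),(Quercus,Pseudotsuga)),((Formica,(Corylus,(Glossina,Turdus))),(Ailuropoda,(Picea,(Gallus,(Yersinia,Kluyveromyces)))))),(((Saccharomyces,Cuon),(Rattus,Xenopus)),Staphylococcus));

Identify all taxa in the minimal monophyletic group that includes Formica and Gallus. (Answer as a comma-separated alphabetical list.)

Ailuropoda, Corylus, Formica, Gallus, Glossina, Kluyveromyces, Picea, Turdus, Yersinia

Tracing Formica: it sits inside (Formica,(Corylus,(Glossina,Turdus))).
Tracing Gallus: it sits inside (Gallus,(Yersinia,Kluyveromyces)).
The smallest clade enclosing both is ((Formica,(Corylus,(Glossina,Turdus))),(Ailuropoda,(Picea,(Gallus,(Yersinia,Kluyveromyces))))); the answer is its 9 terminal taxa in alphabetical order.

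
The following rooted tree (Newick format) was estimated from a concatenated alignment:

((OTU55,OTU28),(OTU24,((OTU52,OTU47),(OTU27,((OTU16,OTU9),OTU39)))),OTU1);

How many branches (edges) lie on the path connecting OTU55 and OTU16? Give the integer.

8

The MRCA of OTU55 and OTU16 is the root of the tree.
From OTU55 up to that node: 2 branches. From OTU16 up to the same node: 6 branches. Total: 2 + 6 = 8.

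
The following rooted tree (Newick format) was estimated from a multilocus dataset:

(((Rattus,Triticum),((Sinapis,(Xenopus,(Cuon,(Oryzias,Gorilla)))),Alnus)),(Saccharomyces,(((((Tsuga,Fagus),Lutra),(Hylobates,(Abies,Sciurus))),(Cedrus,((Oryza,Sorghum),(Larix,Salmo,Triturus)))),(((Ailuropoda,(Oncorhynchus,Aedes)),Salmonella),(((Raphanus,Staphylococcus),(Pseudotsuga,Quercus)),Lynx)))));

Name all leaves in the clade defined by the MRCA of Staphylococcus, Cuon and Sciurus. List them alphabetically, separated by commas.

Abies, Aedes, Ailuropoda, Alnus, Cedrus, Cuon, Fagus, Gorilla, Hylobates, Larix, Lutra, Lynx, Oncorhynchus, Oryza, Oryzias, Pseudotsuga, Quercus, Raphanus, Rattus, Saccharomyces, Salmo, Salmonella, Sciurus, Sinapis, Sorghum, Staphylococcus, Triticum, Triturus, Tsuga, Xenopus

Tracing Staphylococcus: it sits inside (Raphanus,Staphylococcus).
Tracing Cuon: it sits inside (Cuon,(Oryzias,Gorilla)).
Tracing Sciurus: it sits inside (Abies,Sciurus).
The smallest clade enclosing all 3 is the whole tree (their MRCA is the root), so the answer is all 30 tips in alphabetical order.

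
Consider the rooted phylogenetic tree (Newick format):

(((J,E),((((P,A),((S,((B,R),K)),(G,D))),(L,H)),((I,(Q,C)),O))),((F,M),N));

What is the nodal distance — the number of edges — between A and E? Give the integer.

7

The MRCA of A and E is the node subtending ((J,E),((((P,A),((S,((B,R),K)),(G,D))),(L,H)),((I,(Q,C)),O))).
From A up to that node: 5 branches. From E up to the same node: 2 branches. Total: 5 + 2 = 7.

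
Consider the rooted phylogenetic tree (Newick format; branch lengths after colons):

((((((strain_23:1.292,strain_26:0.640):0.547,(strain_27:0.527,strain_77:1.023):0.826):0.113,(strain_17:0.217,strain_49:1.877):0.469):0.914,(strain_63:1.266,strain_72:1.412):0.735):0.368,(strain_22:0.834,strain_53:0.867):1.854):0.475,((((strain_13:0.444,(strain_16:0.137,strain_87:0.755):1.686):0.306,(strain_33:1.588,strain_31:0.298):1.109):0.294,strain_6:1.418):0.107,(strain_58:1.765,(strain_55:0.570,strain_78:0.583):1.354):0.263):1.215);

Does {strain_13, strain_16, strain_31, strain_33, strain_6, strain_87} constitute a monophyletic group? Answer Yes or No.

Yes

The most recent common ancestor of these taxa subtends (((strain_13,(strain_16,strain_87)),(strain_33,strain_31)),strain_6).
That clade has exactly 6 tips — every listed taxon and nothing else — so the group is monophyletic.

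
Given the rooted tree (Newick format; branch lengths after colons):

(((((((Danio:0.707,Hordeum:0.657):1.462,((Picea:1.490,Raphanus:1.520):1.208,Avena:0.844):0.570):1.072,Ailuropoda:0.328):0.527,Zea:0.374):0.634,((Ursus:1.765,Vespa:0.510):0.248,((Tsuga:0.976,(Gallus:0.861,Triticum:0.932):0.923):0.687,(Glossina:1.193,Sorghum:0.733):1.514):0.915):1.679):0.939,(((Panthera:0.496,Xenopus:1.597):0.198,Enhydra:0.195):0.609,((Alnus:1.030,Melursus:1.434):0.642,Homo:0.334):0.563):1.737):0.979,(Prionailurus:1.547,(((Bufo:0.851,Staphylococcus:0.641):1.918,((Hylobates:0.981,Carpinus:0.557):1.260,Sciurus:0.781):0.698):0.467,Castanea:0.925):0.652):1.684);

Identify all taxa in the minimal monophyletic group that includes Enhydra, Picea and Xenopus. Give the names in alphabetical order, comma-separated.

Ailuropoda, Alnus, Avena, Danio, Enhydra, Gallus, Glossina, Homo, Hordeum, Melursus, Panthera, Picea, Raphanus, Sorghum, Triticum, Tsuga, Ursus, Vespa, Xenopus, Zea

Tracing Enhydra: it sits inside ((Panthera,Xenopus),Enhydra).
Tracing Picea: it sits inside (Picea,Raphanus).
Tracing Xenopus: it sits inside (Panthera,Xenopus).
The smallest clade enclosing all 3 is ((((((Danio,Hordeum),((Picea,Raphanus),Avena)),Ailuropoda),Zea),((Ursus,Vespa),((Tsuga,(Gallus,Triticum)),(Glossina,Sorghum)))),(((Panthera,Xenopus),Enhydra),((Alnus,Melursus),Homo))); the answer is its 20 terminal taxa in alphabetical order.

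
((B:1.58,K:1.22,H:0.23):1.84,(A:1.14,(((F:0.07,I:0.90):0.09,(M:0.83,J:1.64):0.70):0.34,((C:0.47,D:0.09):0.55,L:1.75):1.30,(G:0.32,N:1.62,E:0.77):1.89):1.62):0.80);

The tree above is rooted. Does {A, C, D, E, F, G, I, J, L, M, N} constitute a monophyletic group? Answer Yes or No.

Yes

The most recent common ancestor of these taxa subtends (A,(((F,I),(M,J)),((C,D),L),(G,N,E))).
That clade has exactly 11 tips — every listed taxon and nothing else — so the group is monophyletic.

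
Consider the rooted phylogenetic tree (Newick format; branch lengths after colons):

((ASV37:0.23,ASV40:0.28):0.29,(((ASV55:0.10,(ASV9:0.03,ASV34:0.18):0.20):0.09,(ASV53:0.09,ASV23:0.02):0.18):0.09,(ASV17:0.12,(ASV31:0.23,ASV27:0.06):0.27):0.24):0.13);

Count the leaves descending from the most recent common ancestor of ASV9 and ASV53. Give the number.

5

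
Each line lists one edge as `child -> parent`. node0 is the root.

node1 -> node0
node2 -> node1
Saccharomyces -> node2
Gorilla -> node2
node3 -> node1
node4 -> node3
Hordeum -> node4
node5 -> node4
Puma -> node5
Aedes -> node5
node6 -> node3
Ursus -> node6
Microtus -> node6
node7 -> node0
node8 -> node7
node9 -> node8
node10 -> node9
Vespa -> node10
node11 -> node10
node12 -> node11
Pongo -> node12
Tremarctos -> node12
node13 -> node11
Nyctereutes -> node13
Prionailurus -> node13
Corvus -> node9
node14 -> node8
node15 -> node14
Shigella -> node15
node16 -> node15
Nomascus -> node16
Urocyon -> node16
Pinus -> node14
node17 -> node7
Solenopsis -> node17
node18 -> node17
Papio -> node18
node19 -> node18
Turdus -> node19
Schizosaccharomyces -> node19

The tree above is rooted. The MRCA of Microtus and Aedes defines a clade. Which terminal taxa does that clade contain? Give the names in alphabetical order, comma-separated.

Tracing Microtus: it sits inside (Ursus,Microtus).
Tracing Aedes: it sits inside (Puma,Aedes).
The smallest clade enclosing both is ((Hordeum,(Puma,Aedes)),(Ursus,Microtus)); the answer is its 5 terminal taxa in alphabetical order.

Aedes, Hordeum, Microtus, Puma, Ursus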